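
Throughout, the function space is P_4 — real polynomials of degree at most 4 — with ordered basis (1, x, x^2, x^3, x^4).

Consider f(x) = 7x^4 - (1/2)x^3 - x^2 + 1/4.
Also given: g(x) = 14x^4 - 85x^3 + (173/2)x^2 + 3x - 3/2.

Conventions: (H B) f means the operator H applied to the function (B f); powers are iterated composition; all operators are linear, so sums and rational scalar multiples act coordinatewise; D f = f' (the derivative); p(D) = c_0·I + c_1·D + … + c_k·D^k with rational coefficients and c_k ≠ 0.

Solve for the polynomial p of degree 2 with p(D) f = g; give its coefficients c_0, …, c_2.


c_0 = 2, c_1 = -3, c_2 = 1

D^0 f = 7x^4 - (1/2)x^3 - x^2 + 1/4
D^1 f = 28x^3 - (3/2)x^2 - 2x
D^2 f = 84x^2 - 3x - 2
matching coefficients of g against c_0 f + c_1 Df + … from the top degree down determines the c_i
solution: c_0 = 2, c_1 = -3, c_2 = 1


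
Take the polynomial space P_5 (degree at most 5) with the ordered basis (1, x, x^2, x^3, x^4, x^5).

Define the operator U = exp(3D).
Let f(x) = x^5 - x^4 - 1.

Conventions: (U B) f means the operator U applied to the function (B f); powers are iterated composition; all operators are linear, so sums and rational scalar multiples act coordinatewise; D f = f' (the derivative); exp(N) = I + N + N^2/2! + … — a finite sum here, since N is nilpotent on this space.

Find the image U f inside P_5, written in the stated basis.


the result is g(x) = x^5 + 14x^4 + 78x^3 + 216x^2 + 297x + 161

order-1 term: 15x^4 - 12x^3
order-2 term: 90x^3 - 54x^2
order-3 term: 270x^2 - 108x
order-4 term: 405x - 81
order-5 term: 243
the series for exp(3D) f terminates at order 5
exp(3D) f = x^5 + 14x^4 + 78x^3 + 216x^2 + 297x + 161


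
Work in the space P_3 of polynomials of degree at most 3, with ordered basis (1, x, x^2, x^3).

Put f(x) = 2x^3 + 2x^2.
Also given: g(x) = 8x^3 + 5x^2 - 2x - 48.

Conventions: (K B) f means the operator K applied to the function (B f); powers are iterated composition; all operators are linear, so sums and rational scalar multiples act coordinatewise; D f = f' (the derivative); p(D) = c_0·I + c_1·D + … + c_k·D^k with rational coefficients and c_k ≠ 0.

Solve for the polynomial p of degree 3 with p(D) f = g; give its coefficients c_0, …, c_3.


p(D) = 4·I − (1/2)·D − 4·D^3, i.e. c_0 = 4, c_1 = -1/2, c_2 = 0, c_3 = -4

D^0 f = 2x^3 + 2x^2
D^1 f = 6x^2 + 4x
D^2 f = 12x + 4
D^3 f = 12
matching coefficients of g against c_0 f + c_1 Df + … from the top degree down determines the c_i
solution: c_0 = 4, c_1 = -1/2, c_2 = 0, c_3 = -4


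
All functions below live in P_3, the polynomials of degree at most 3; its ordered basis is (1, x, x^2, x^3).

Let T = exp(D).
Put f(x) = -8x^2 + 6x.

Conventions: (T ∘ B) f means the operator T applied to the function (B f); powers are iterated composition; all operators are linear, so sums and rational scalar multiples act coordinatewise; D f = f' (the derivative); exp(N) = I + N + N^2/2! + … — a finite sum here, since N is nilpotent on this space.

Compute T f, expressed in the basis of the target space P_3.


the result is g(x) = -8x^2 - 10x - 2

order-1 term: -16x + 6
order-2 term: -8
the series for exp(D) f terminates at order 2
exp(D) f = -8x^2 - 10x - 2


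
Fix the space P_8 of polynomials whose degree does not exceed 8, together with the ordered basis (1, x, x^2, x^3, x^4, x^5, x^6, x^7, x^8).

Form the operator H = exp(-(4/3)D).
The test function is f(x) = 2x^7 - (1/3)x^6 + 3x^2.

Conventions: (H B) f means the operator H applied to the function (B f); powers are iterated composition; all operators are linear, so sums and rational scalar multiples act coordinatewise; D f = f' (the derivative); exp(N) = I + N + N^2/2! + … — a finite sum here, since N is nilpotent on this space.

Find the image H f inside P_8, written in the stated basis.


order-1 term: -(56/3)x^6 + (8/3)x^5 - 8x
order-2 term: (224/3)x^5 - (80/9)x^4 + 16/3
order-3 term: -(4480/27)x^4 + (1280/81)x^3
order-4 term: (17920/81)x^3 - (1280/81)x^2
order-5 term: -(14336/81)x^2 + (2048/243)x
order-6 term: (57344/729)x - 4096/2187
order-7 term: -32768/2187
the series for exp(-(4/3)D) f terminates at order 7
exp(-(4/3)D) f = 2x^7 - 19x^6 + (232/3)x^5 - (4720/27)x^4 + (6400/27)x^3 - (15373/81)x^2 + (57656/729)x - 2800/243

the image equals g(x) = 2x^7 - 19x^6 + (232/3)x^5 - (4720/27)x^4 + (6400/27)x^3 - (15373/81)x^2 + (57656/729)x - 2800/243


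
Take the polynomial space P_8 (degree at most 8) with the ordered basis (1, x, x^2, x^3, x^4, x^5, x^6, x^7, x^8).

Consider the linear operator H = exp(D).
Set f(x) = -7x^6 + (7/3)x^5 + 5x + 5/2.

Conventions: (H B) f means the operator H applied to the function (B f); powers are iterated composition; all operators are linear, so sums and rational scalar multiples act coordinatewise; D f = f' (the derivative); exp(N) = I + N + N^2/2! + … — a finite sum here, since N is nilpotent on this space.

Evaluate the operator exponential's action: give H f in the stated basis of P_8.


g(x) = -7x^6 - (119/3)x^5 - (280/3)x^4 - (350/3)x^3 - (245/3)x^2 - (76/3)x + 17/6

order-1 term: -42x^5 + (35/3)x^4 + 5
order-2 term: -105x^4 + (70/3)x^3
order-3 term: -140x^3 + (70/3)x^2
order-4 term: -105x^2 + (35/3)x
order-5 term: -42x + 7/3
order-6 term: -7
the series for exp(D) f terminates at order 6
exp(D) f = -7x^6 - (119/3)x^5 - (280/3)x^4 - (350/3)x^3 - (245/3)x^2 - (76/3)x + 17/6


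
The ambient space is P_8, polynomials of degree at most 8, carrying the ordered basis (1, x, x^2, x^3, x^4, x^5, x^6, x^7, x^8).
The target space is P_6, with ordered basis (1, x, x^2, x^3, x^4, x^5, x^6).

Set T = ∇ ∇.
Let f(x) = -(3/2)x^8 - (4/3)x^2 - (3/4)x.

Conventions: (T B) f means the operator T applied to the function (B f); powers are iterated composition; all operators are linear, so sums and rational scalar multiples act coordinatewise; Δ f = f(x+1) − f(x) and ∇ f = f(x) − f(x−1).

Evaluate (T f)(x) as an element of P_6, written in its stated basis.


the result is g(x) = -84x^6 + 504x^5 - 1470x^4 + 2520x^3 - 2604x^2 + 1512x - 1151/3

∇ f = -12x^7 + 42x^6 - 84x^5 + 105x^4 - 84x^3 + 42x^2 - (44/3)x + 25/12
∇ ∇ f = -84x^6 + 504x^5 - 1470x^4 + 2520x^3 - 2604x^2 + 1512x - 1151/3


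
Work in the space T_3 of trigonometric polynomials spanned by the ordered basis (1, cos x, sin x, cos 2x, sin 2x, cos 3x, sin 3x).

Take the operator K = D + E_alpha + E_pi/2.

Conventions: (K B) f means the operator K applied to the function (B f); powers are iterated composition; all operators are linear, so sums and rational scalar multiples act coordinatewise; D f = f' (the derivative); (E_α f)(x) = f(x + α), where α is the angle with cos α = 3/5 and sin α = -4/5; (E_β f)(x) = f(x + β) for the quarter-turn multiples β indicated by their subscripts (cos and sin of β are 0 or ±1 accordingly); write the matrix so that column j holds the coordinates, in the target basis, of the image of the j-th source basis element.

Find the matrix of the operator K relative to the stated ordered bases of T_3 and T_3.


the matrix is [[2, 0, 0, 0, 0, 0, 0]; [0, 3/5, 6/5, 0, 0, 0, 0]; [0, -6/5, 3/5, 0, 0, 0, 0]; [0, 0, 0, -32/25, 26/25, 0, 0]; [0, 0, 0, -26/25, -32/25, 0, 0]; [0, 0, 0, 0, 0, -117/125, 206/125]; [0, 0, 0, 0, 0, -206/125, -117/125]] (rows listed top to bottom)

image of 1: 2
image of cos x: (3/5)cos x - (6/5)sin x
image of sin x: (6/5)cos x + (3/5)sin x
image of cos 2x: -(32/25)cos 2x - (26/25)sin 2x
image of sin 2x: (26/25)cos 2x - (32/25)sin 2x
image of cos 3x: -(117/125)cos 3x - (206/125)sin 3x
image of sin 3x: (206/125)cos 3x - (117/125)sin 3x
each image's coordinates form column j of the matrix


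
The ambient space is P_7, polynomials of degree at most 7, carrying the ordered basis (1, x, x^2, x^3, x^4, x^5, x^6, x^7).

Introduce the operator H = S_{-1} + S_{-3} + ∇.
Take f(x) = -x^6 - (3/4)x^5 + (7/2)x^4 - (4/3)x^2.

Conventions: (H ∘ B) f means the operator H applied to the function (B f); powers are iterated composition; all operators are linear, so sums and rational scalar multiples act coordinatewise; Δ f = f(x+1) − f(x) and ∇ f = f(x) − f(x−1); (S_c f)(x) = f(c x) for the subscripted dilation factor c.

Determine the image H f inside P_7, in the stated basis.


S_{-1} f = -x^6 + (3/4)x^5 + (7/2)x^4 - (4/3)x^2
S_{-3} f = -729x^6 + (729/4)x^5 + (567/2)x^4 - 12x^2
∇ f = -6x^5 + (45/4)x^4 + (3/2)x^3 - (27/2)x^2 + (109/12)x - 23/12
(S_{-1} + S_{-3} + ∇) f = -730x^6 + 177x^5 + (1193/4)x^4 + (3/2)x^3 - (161/6)x^2 + (109/12)x - 23/12

the image equals g(x) = -730x^6 + 177x^5 + (1193/4)x^4 + (3/2)x^3 - (161/6)x^2 + (109/12)x - 23/12


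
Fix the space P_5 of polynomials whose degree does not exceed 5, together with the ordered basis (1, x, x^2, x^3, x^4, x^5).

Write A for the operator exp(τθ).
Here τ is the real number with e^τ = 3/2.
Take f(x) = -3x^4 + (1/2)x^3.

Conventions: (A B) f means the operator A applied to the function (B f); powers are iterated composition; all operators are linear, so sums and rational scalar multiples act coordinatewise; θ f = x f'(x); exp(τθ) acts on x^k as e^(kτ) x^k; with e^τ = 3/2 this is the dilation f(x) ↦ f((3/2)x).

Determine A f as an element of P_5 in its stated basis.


exp(τθ) x^k = e^(kτ) x^k; with e^τ = 3/2 this sends x^k to (3/2)^k x^k
x^3 ↦ 27/8 x^3
x^4 ↦ 81/16 x^4
applying this coordinatewise to f: exp(τθ) f = -(243/16)x^4 + (27/16)x^3

the result is g(x) = -(243/16)x^4 + (27/16)x^3


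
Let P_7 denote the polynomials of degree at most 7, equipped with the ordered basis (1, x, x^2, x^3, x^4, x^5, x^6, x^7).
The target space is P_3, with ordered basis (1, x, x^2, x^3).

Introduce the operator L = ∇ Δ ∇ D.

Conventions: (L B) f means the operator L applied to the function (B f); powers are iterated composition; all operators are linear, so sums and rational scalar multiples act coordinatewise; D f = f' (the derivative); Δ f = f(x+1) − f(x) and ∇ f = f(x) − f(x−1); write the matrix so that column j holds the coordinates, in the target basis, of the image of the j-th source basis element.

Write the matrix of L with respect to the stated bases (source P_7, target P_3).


image of 1: 0
image of x: 0
image of x^2: 0
image of x^3: 0
image of x^4: 24
image of x^5: 120x - 60
image of x^6: 360x^2 - 360x + 180
image of x^7: 840x^3 - 1260x^2 + 1260x - 420
each image's coordinates form column j of the matrix

the matrix is [[0, 0, 0, 0, 24, -60, 180, -420]; [0, 0, 0, 0, 0, 120, -360, 1260]; [0, 0, 0, 0, 0, 0, 360, -1260]; [0, 0, 0, 0, 0, 0, 0, 840]] (rows listed top to bottom)


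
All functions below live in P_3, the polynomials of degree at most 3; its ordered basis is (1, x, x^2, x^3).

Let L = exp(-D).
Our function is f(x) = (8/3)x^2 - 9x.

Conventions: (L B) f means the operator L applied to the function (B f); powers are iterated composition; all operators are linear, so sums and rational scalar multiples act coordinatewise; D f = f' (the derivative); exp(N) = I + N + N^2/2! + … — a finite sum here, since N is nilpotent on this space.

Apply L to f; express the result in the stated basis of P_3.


the result is g(x) = (8/3)x^2 - (43/3)x + 35/3

order-1 term: -(16/3)x + 9
order-2 term: 8/3
the series for exp(-D) f terminates at order 2
exp(-D) f = (8/3)x^2 - (43/3)x + 35/3


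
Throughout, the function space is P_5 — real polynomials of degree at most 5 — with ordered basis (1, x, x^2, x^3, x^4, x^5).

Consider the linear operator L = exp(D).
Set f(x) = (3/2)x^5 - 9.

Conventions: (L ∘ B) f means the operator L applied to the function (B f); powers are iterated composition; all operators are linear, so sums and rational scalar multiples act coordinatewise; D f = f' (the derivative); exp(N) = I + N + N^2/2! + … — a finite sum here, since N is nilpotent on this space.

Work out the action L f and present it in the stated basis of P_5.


order-1 term: (15/2)x^4
order-2 term: 15x^3
order-3 term: 15x^2
order-4 term: (15/2)x
order-5 term: 3/2
the series for exp(D) f terminates at order 5
exp(D) f = (3/2)x^5 + (15/2)x^4 + 15x^3 + 15x^2 + (15/2)x - 15/2

g(x) = (3/2)x^5 + (15/2)x^4 + 15x^3 + 15x^2 + (15/2)x - 15/2


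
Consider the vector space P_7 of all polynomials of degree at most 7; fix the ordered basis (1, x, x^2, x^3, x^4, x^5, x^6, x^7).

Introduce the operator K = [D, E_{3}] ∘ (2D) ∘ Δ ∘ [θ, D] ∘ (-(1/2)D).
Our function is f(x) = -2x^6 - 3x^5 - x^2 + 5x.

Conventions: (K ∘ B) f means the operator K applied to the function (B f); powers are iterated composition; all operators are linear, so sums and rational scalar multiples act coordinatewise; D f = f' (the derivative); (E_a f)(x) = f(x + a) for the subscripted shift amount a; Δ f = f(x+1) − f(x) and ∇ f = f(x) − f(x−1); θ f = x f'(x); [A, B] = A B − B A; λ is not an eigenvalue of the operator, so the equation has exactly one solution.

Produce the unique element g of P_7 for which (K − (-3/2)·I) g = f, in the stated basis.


the result is g(x) = -(4/3)x^6 - 2x^5 - (2/3)x^2 + (10/3)x

write g with unknown coordinates in the stated basis and equate coefficients in (K − (-3/2)·I) g = f
solving from the highest basis element down gives g = -(4/3)x^6 - 2x^5 - (2/3)x^2 + (10/3)x
check: K g = 0
so K g − (-3/2)·g = -2x^6 - 3x^5 - x^2 + 5x = f ✓


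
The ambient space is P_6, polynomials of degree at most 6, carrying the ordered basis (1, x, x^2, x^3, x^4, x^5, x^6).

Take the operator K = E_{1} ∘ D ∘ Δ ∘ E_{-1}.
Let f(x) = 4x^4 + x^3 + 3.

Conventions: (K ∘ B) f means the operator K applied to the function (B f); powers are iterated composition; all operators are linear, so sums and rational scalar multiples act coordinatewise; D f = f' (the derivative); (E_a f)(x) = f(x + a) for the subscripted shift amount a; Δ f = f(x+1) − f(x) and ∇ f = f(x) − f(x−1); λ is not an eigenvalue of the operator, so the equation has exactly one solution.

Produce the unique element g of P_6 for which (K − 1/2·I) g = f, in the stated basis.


the image equals g(x) = -8x^4 - 2x^3 - 192x^2 - 216x - 850

write g with unknown coordinates in the stated basis and equate coefficients in (K − 1/2·I) g = f
solving from the highest basis element down gives g = -8x^4 - 2x^3 - 192x^2 - 216x - 850
check: K g = -96x^2 - 108x - 422
so K g − 1/2·g = 4x^4 + x^3 + 3 = f ✓


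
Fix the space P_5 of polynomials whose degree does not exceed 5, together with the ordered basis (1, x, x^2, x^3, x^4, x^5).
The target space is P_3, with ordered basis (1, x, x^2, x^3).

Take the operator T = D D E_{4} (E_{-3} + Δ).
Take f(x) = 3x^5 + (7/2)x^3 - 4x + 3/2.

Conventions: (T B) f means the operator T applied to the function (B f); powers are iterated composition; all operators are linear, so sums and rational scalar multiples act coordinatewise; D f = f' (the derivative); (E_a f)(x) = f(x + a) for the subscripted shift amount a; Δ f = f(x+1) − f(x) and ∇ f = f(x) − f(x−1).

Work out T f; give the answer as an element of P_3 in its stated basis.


the result is g(x) = 60x^3 + 360x^2 + 1821x + 3762

E_{-3} f = 3x^5 - 45x^4 + (547/2)x^3 - (1683/2)x^2 + (2611/2)x - 810
Δ f = 15x^4 + 30x^3 + (81/2)x^2 + (51/2)x + 5/2
(E_{-3} + Δ) f = 3x^5 - 30x^4 + (607/2)x^3 - 801x^2 + 1331x - 1615/2
E_{4} (E_{-3} + Δ) f = 3x^5 + 30x^4 + (607/2)x^3 + 1881x^2 + 5651x + 13033/2
D E_{4} (E_{-3} + Δ) f = 15x^4 + 120x^3 + (1821/2)x^2 + 3762x + 5651
D (D E_{4}) (E_{-3} + Δ) f = 60x^3 + 360x^2 + 1821x + 3762


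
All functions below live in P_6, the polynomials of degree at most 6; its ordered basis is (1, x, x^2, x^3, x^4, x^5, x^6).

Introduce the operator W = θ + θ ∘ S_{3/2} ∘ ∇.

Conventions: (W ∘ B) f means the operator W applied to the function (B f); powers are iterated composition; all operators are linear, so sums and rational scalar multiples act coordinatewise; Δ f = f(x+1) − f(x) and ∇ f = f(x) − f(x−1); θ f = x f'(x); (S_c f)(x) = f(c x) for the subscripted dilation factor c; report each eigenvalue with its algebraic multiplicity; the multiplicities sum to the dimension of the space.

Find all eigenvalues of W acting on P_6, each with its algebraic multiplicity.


image of 1: 0
image of x: x
image of x^2: 2x^2 + 3x
image of x^3: 3x^3 + (27/2)x^2 - (9/2)x
image of x^4: 4x^4 + (81/2)x^3 - 27x^2 + 6x
image of x^5: 5x^5 + (405/4)x^4 - (405/4)x^3 + 45x^2 - (15/2)x
image of x^6: 6x^6 + (3645/16)x^5 - (1215/4)x^4 + (405/2)x^3 - (135/2)x^2 + 9x
the matrix is upper triangular; its diagonal is (0, 1, 2, 3, 4, 5, 6)
for a triangular matrix the eigenvalues are the diagonal entries, with algebraic multiplicity their repetition count

λ = 0 (multiplicity 1), λ = 1 (multiplicity 1), λ = 2 (multiplicity 1), λ = 3 (multiplicity 1), λ = 4 (multiplicity 1), λ = 5 (multiplicity 1), λ = 6 (multiplicity 1)


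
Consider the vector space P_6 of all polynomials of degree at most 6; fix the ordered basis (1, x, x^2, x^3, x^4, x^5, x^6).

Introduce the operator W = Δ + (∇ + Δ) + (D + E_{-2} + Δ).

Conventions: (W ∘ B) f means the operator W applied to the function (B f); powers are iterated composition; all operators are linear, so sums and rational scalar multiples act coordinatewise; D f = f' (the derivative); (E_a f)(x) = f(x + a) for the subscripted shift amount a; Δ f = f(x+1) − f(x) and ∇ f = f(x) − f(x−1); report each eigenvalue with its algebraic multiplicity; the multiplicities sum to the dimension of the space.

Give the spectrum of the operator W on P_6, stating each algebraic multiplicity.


λ = 1 (multiplicity 7)

image of 1: 1
image of x: x + 3
image of x^2: x^2 + 6x + 6
image of x^3: x^3 + 9x^2 + 18x - 4
image of x^4: x^4 + 12x^3 + 36x^2 - 16x + 18
image of x^5: x^5 + 15x^4 + 60x^3 - 40x^2 + 90x - 28
image of x^6: x^6 + 18x^5 + 90x^4 - 80x^3 + 270x^2 - 168x + 66
the matrix is upper triangular; its diagonal is (1, 1, 1, 1, 1, 1, 1)
for a triangular matrix the eigenvalues are the diagonal entries, with algebraic multiplicity their repetition count


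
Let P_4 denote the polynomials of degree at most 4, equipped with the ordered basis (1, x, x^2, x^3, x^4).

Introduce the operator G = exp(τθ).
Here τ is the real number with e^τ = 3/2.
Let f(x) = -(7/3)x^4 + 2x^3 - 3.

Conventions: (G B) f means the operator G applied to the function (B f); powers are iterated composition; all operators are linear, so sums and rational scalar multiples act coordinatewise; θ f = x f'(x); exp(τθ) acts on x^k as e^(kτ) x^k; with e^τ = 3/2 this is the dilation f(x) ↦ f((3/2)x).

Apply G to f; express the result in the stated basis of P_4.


exp(τθ) x^k = e^(kτ) x^k; with e^τ = 3/2 this sends x^k to (3/2)^k x^k
x^3 ↦ 27/8 x^3
x^4 ↦ 81/16 x^4
applying this coordinatewise to f: exp(τθ) f = -(189/16)x^4 + (27/4)x^3 - 3

the image equals g(x) = -(189/16)x^4 + (27/4)x^3 - 3


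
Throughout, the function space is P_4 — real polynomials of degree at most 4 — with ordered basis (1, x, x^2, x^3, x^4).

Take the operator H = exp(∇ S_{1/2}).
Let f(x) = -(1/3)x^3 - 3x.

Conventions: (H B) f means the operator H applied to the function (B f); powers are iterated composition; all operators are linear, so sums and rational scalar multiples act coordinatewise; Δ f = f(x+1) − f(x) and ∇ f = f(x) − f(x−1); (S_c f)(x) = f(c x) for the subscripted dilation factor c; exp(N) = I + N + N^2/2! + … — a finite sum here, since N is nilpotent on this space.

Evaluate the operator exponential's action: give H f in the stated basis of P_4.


order-1 term: -(1/8)x^2 + (1/8)x - 37/24
order-2 term: -(1/32)x + 3/64
order-3 term: -1/192
the series for exp(∇ S_{1/2}) f terminates at order 3
exp(∇ S_{1/2}) f = -(1/3)x^3 - (1/8)x^2 - (93/32)x - 3/2

the result is g(x) = -(1/3)x^3 - (1/8)x^2 - (93/32)x - 3/2


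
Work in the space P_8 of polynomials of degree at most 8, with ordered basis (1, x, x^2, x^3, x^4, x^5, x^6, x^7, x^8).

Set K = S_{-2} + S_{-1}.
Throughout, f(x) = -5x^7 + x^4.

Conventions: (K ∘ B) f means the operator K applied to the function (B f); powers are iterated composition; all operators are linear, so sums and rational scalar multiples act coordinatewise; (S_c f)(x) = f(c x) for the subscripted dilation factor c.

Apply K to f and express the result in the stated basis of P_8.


S_{-2} f = 640x^7 + 16x^4
S_{-1} f = 5x^7 + x^4
(S_{-2} + S_{-1}) f = 645x^7 + 17x^4

the result is g(x) = 645x^7 + 17x^4


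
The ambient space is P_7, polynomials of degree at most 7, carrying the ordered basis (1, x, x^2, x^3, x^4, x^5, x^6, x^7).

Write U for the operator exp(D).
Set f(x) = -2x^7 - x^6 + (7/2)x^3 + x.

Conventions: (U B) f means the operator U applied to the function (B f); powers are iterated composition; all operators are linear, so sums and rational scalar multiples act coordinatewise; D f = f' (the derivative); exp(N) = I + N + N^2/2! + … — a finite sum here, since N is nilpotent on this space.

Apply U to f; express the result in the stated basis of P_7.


order-1 term: -14x^6 - 6x^5 + (21/2)x^2 + 1
order-2 term: -42x^5 - 15x^4 + (21/2)x
order-3 term: -70x^4 - 20x^3 + 7/2
order-4 term: -70x^3 - 15x^2
order-5 term: -42x^2 - 6x
order-6 term: -14x - 1
order-7 term: -2
the series for exp(D) f terminates at order 7
exp(D) f = -2x^7 - 15x^6 - 48x^5 - 85x^4 - (173/2)x^3 - (93/2)x^2 - (17/2)x + 3/2

the image equals g(x) = -2x^7 - 15x^6 - 48x^5 - 85x^4 - (173/2)x^3 - (93/2)x^2 - (17/2)x + 3/2


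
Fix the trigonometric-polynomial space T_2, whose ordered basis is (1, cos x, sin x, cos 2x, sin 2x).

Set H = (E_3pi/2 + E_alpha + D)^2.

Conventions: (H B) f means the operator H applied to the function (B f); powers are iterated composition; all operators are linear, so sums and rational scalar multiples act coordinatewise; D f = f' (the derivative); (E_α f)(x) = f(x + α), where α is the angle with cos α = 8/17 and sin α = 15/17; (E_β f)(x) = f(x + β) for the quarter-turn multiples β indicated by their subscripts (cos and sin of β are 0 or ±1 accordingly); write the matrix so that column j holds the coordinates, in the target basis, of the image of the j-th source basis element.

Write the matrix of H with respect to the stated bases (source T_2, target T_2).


image of 1: 4
image of cos x: -(161/289)cos x - (240/289)sin x
image of sin x: (240/289)cos x - (161/289)sin x
image of cos 2x: -(466624/83521)cos 2x + (736200/83521)sin 2x
image of sin 2x: -(736200/83521)cos 2x - (466624/83521)sin 2x
each image's coordinates form column j of the matrix

the matrix is [[4, 0, 0, 0, 0]; [0, -161/289, 240/289, 0, 0]; [0, -240/289, -161/289, 0, 0]; [0, 0, 0, -466624/83521, -736200/83521]; [0, 0, 0, 736200/83521, -466624/83521]] (rows listed top to bottom)


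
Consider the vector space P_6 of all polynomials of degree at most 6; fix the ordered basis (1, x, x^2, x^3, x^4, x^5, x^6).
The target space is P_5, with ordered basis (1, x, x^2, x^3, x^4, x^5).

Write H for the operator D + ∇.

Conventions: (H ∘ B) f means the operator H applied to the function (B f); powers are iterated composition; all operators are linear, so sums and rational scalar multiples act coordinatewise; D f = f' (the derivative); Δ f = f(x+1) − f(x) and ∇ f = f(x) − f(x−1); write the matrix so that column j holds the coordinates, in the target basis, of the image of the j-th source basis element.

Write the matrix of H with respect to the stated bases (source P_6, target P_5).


image of 1: 0
image of x: 2
image of x^2: 4x - 1
image of x^3: 6x^2 - 3x + 1
image of x^4: 8x^3 - 6x^2 + 4x - 1
image of x^5: 10x^4 - 10x^3 + 10x^2 - 5x + 1
image of x^6: 12x^5 - 15x^4 + 20x^3 - 15x^2 + 6x - 1
each image's coordinates form column j of the matrix

the matrix is [[0, 2, -1, 1, -1, 1, -1]; [0, 0, 4, -3, 4, -5, 6]; [0, 0, 0, 6, -6, 10, -15]; [0, 0, 0, 0, 8, -10, 20]; [0, 0, 0, 0, 0, 10, -15]; [0, 0, 0, 0, 0, 0, 12]] (rows listed top to bottom)


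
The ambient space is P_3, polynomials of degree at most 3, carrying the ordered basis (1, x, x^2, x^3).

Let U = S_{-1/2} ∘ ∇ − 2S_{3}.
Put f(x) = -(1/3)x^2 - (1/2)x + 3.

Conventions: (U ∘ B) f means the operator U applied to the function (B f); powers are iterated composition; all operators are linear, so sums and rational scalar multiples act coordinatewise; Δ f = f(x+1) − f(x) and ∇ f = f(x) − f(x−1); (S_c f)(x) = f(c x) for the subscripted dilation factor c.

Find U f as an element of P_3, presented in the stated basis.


∇ f = -(2/3)x - 1/6
S_{-1/2} ∇ f = (1/3)x - 1/6
S_{3} f = -3x^2 - (3/2)x + 3
(-2S_{3}) f = 6x^2 + 3x - 6
(S_{-1/2} ∘ ∇ − 2S_{3}) f = 6x^2 + (10/3)x - 37/6

g(x) = 6x^2 + (10/3)x - 37/6


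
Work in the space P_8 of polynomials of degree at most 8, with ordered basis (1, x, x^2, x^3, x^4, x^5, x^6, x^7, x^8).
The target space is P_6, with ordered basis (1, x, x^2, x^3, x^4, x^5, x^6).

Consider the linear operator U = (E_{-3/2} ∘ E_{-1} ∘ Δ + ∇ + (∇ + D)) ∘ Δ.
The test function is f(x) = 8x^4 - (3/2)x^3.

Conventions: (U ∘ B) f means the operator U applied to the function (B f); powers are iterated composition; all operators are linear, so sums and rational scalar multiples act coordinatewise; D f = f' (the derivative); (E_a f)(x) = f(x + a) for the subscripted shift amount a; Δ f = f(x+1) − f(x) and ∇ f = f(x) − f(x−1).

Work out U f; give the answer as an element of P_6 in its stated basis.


Δ f = 32x^3 + (87/2)x^2 + (55/2)x + 13/2
Δ Δ f = 96x^2 + 183x + 103
E_{-1} Δ Δ f = 96x^2 - 9x + 16
E_{-3/2} E_{-1} Δ Δ f = 96x^2 - 297x + 491/2
∇ Δ f = 96x^2 - 9x + 16
∇ Δ f = 96x^2 - 9x + 16
D Δ f = 96x^2 + 87x + 55/2
(∇ + D) Δ f = 192x^2 + 78x + 87/2
(E_{-3/2} ∘ E_{-1} ∘ Δ + ∇ + (∇ + D)) Δ f = 384x^2 - 228x + 305

the image equals g(x) = 384x^2 - 228x + 305


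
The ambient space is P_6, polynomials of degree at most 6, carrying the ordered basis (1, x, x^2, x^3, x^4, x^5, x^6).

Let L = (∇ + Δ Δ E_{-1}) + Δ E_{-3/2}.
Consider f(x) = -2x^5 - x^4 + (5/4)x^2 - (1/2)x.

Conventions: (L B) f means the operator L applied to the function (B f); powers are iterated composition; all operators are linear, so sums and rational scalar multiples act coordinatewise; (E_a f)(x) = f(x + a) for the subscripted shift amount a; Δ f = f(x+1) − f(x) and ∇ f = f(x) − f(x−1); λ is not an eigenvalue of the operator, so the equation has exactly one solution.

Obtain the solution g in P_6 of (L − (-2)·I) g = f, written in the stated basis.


the image equals g(x) = -x^5 + (9/2)x^4 - 23x^3 + (835/8)x^2 - (1167/4)x + 12995/32

write g with unknown coordinates in the stated basis and equate coefficients in (L − (-2)·I) g = f
solving from the highest basis element down gives g = -x^5 + (9/2)x^4 - 23x^3 + (835/8)x^2 - (1167/4)x + 12995/32
check: L g = -10x^4 + 46x^3 - (415/2)x^2 + 583x - 12995/16
so L g − (-2)·g = -2x^5 - x^4 + (5/4)x^2 - (1/2)x = f ✓


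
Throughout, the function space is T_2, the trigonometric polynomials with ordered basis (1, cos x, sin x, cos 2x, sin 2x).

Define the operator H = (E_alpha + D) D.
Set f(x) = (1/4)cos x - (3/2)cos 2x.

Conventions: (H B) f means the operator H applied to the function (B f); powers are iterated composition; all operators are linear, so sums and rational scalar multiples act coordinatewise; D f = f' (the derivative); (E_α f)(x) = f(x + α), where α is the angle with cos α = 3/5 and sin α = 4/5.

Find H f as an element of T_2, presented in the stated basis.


D f = -(1/4)sin x + 3sin 2x
E_alpha D f = -(1/5)cos x - (3/20)sin x + (72/25)cos 2x - (21/25)sin 2x
D D f = -(1/4)cos x + 6cos 2x
(E_alpha + D) D f = -(9/20)cos x - (3/20)sin x + (222/25)cos 2x - (21/25)sin 2x

the result is g(x) = -(9/20)cos x - (3/20)sin x + (222/25)cos 2x - (21/25)sin 2x


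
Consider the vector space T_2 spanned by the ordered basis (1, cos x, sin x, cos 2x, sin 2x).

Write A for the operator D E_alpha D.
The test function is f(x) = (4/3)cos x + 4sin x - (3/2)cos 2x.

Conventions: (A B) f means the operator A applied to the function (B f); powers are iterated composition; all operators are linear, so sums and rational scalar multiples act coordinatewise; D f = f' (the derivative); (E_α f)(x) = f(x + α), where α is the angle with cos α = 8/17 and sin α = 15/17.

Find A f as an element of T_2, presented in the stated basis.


D f = 4cos x - (4/3)sin x + 3sin 2x
E_alpha D f = (12/17)cos x - (212/51)sin x + (720/289)cos 2x - (483/289)sin 2x
D (E_alpha D) f = -(212/51)cos x - (12/17)sin x - (966/289)cos 2x - (1440/289)sin 2x

the result is g(x) = -(212/51)cos x - (12/17)sin x - (966/289)cos 2x - (1440/289)sin 2x


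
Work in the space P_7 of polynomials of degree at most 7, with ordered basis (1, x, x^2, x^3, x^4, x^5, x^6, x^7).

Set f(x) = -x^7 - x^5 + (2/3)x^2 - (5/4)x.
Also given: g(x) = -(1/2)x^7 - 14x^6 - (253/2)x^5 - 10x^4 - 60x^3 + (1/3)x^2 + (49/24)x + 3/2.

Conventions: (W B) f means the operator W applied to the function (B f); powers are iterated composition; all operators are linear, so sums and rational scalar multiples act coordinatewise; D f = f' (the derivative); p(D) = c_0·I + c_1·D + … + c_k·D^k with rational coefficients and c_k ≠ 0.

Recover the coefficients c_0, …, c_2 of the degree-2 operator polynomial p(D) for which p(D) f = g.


p(D) = (1/2)·I + 2·D + 3·D^2, i.e. c_0 = 1/2, c_1 = 2, c_2 = 3

D^0 f = -x^7 - x^5 + (2/3)x^2 - (5/4)x
D^1 f = -7x^6 - 5x^4 + (4/3)x - 5/4
D^2 f = -42x^5 - 20x^3 + 4/3
matching coefficients of g against c_0 f + c_1 Df + … from the top degree down determines the c_i
solution: c_0 = 1/2, c_1 = 2, c_2 = 3


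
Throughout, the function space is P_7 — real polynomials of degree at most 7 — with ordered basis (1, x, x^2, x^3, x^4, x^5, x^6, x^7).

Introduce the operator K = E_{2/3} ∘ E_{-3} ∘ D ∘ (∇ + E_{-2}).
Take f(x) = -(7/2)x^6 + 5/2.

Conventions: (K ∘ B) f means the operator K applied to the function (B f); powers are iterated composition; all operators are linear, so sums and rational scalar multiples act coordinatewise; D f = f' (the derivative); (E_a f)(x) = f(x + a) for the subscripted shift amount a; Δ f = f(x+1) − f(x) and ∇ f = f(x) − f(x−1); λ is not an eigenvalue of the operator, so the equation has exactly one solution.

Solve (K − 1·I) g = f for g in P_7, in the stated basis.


write g with unknown coordinates in the stated basis and equate coefficients in (K − 1·I) g = f
solving from the highest basis element down gives g = (7/2)x^6 + 21x^5 - 245x^4 + (1120/3)x^3 + (64820/9)x^2 - (766570/27)x - 575525/162
check: K g = 21x^5 - 245x^4 + (1120/3)x^3 + (64820/9)x^2 - (766570/27)x - 287560/81
so K g − 1·g = -(7/2)x^6 + 5/2 = f ✓

the result is g(x) = (7/2)x^6 + 21x^5 - 245x^4 + (1120/3)x^3 + (64820/9)x^2 - (766570/27)x - 575525/162


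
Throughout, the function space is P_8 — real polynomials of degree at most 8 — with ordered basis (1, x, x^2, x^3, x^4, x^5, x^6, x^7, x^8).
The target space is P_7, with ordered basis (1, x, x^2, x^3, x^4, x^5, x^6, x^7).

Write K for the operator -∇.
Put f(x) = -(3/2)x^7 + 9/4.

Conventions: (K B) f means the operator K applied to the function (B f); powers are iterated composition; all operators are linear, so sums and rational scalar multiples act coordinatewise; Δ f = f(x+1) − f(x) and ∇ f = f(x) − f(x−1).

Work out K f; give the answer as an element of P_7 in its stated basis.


the image equals g(x) = (21/2)x^6 - (63/2)x^5 + (105/2)x^4 - (105/2)x^3 + (63/2)x^2 - (21/2)x + 3/2

∇ f = -(21/2)x^6 + (63/2)x^5 - (105/2)x^4 + (105/2)x^3 - (63/2)x^2 + (21/2)x - 3/2
(-∇) f = (21/2)x^6 - (63/2)x^5 + (105/2)x^4 - (105/2)x^3 + (63/2)x^2 - (21/2)x + 3/2


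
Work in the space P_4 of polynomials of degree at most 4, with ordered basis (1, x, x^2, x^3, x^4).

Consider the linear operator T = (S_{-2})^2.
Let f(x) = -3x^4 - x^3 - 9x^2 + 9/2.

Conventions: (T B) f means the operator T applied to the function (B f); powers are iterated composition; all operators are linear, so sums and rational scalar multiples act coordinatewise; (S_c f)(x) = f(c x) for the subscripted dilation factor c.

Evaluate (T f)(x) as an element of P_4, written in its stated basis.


the image equals g(x) = -768x^4 - 64x^3 - 144x^2 + 9/2

S_{-2} f = -48x^4 + 8x^3 - 36x^2 + 9/2
S_{-2} S_{-2} f = -768x^4 - 64x^3 - 144x^2 + 9/2


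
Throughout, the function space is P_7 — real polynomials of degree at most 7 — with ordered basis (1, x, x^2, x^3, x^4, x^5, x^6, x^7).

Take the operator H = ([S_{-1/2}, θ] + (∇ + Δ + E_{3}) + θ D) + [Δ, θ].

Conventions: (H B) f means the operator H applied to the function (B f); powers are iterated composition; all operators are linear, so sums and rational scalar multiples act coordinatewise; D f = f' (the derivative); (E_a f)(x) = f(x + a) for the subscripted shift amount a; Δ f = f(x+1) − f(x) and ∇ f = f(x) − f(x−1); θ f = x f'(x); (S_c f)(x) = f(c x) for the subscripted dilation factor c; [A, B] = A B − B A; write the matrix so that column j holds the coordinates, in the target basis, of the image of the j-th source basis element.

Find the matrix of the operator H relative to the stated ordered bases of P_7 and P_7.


image of 1: 1
image of x: x + 6
image of x^2: x^2 + 14x + 11
image of x^3: x^3 + 24x^2 + 33x + 32
image of x^4: x^4 + 36x^3 + 66x^2 + 128x + 85
image of x^5: x^5 + 50x^4 + 110x^3 + 320x^2 + 425x + 250
image of x^6: x^6 + 66x^5 + 165x^4 + 640x^3 + 1275x^2 + 1500x + 735
image of x^7: x^7 + 84x^6 + 231x^5 + 1120x^4 + 2975x^3 + 5250x^2 + 5145x + 2196
each image's coordinates form column j of the matrix

the matrix is [[1, 6, 11, 32, 85, 250, 735, 2196]; [0, 1, 14, 33, 128, 425, 1500, 5145]; [0, 0, 1, 24, 66, 320, 1275, 5250]; [0, 0, 0, 1, 36, 110, 640, 2975]; [0, 0, 0, 0, 1, 50, 165, 1120]; [0, 0, 0, 0, 0, 1, 66, 231]; [0, 0, 0, 0, 0, 0, 1, 84]; [0, 0, 0, 0, 0, 0, 0, 1]] (rows listed top to bottom)


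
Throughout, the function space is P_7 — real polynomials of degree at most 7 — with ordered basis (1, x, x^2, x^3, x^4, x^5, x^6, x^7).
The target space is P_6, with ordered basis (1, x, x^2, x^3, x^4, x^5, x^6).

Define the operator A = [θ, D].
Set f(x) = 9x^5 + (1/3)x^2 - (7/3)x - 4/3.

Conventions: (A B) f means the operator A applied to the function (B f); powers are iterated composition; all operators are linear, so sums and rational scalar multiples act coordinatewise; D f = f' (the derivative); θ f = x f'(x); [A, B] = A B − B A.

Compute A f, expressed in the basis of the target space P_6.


the image equals g(x) = -45x^4 - (2/3)x + 7/3

D f = 45x^4 + (2/3)x - 7/3
θ D f = 180x^4 + (2/3)x
θ f = 45x^5 + (2/3)x^2 - (7/3)x
D θ f = 225x^4 + (4/3)x - 7/3
[θ, D] f = -45x^4 - (2/3)x + 7/3


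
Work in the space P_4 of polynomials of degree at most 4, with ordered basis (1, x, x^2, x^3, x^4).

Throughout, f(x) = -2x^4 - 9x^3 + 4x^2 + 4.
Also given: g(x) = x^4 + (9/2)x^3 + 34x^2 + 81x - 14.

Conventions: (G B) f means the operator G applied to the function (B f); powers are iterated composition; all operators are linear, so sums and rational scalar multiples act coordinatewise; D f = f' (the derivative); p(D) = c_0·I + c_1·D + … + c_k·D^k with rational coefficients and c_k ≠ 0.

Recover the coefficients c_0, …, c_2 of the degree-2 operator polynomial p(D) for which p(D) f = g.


D^0 f = -2x^4 - 9x^3 + 4x^2 + 4
D^1 f = -8x^3 - 27x^2 + 8x
D^2 f = -24x^2 - 54x + 8
matching coefficients of g against c_0 f + c_1 Df + … from the top degree down determines the c_i
solution: c_0 = -1/2, c_1 = 0, c_2 = -3/2

c_0 = -1/2, c_1 = 0, c_2 = -3/2


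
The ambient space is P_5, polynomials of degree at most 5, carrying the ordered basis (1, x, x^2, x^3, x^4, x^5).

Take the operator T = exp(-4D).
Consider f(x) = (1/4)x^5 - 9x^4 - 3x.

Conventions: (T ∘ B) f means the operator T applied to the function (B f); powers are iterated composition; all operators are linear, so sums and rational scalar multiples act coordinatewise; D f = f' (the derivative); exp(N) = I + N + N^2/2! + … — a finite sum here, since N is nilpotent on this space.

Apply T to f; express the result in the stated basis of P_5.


order-1 term: -5x^4 + 144x^3 + 12
order-2 term: 40x^3 - 864x^2
order-3 term: -160x^2 + 2304x
order-4 term: 320x - 2304
order-5 term: -256
the series for exp(-4D) f terminates at order 5
exp(-4D) f = (1/4)x^5 - 14x^4 + 184x^3 - 1024x^2 + 2621x - 2548

the image equals g(x) = (1/4)x^5 - 14x^4 + 184x^3 - 1024x^2 + 2621x - 2548


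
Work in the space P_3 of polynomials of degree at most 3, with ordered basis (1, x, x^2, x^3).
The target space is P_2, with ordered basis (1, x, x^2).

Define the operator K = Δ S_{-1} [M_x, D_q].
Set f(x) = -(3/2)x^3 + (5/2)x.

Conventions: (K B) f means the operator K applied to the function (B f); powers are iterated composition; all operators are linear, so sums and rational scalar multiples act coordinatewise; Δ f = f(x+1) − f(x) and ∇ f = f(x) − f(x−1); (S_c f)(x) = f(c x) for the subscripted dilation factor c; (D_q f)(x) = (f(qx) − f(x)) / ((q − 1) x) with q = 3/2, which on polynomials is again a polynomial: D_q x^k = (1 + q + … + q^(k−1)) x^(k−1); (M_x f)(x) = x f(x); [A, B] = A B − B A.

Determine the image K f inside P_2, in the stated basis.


g(x) = -(243/16)x^2 - (243/16)x - 21/16

D_q f = -(57/8)x^2 + 5/2
M_x D_q f = -(57/8)x^3 + (5/2)x
M_x f = -(3/2)x^4 + (5/2)x^2
D_q M_x f = -(195/16)x^3 + (25/4)x
[M_x, D_q] f = (81/16)x^3 - (15/4)x
S_{-1} [M_x, D_q] f = -(81/16)x^3 + (15/4)x
Δ S_{-1} [M_x, D_q] f = -(243/16)x^2 - (243/16)x - 21/16


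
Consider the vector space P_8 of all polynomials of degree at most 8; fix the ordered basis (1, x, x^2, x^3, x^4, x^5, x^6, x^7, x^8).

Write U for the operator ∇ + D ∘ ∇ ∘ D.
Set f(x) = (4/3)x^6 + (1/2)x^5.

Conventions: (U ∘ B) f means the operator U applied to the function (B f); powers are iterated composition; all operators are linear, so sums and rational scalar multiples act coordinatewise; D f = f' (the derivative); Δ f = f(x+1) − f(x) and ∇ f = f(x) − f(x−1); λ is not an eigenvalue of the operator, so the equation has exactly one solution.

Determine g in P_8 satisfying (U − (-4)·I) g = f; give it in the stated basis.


write g with unknown coordinates in the stated basis and equate coefficients in (U − (-4)·I) g = f
solving from the highest basis element down gives g = (1/3)x^6 - (3/8)x^5 + (55/32)x^4 - (1375/96)x^3 + (4625/128)x^2 - (14703/256)x + 60001/1024
check: U g = 2x^5 - (55/8)x^4 + (1375/24)x^3 - (4625/32)x^2 + (14703/64)x - 60001/256
so U g − (-4)·g = (4/3)x^6 + (1/2)x^5 = f ✓

g(x) = (1/3)x^6 - (3/8)x^5 + (55/32)x^4 - (1375/96)x^3 + (4625/128)x^2 - (14703/256)x + 60001/1024


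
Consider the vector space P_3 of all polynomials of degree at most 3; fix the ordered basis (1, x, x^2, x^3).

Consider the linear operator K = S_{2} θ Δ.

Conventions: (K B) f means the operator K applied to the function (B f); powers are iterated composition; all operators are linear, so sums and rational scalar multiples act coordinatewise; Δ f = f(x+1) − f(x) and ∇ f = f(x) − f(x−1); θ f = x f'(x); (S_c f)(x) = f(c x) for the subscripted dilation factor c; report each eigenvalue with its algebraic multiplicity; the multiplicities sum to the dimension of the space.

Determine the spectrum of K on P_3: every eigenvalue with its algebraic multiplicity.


image of 1: 0
image of x: 0
image of x^2: 4x
image of x^3: 24x^2 + 6x
the matrix is upper triangular; its diagonal is (0, 0, 0, 0)
for a triangular matrix the eigenvalues are the diagonal entries, with algebraic multiplicity their repetition count

λ = 0 (multiplicity 4)


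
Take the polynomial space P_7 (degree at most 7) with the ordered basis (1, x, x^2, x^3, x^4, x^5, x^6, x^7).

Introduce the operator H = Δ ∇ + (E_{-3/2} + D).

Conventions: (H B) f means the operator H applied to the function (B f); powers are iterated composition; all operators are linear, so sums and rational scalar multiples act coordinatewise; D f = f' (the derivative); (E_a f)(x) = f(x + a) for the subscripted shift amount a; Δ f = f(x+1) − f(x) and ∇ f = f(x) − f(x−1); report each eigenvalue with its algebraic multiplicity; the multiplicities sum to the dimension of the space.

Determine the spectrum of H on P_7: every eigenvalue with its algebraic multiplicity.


λ = 1 (multiplicity 8)

image of 1: 1
image of x: x - 1/2
image of x^2: x^2 - x + 17/4
image of x^3: x^3 - (3/2)x^2 + (51/4)x - 27/8
image of x^4: x^4 - 2x^3 + (51/2)x^2 - (27/2)x + 113/16
image of x^5: x^5 - (5/2)x^4 + (85/2)x^3 - (135/4)x^2 + (565/16)x - 243/32
image of x^6: x^6 - 3x^5 + (255/4)x^4 - (135/2)x^3 + (1695/16)x^2 - (729/16)x + 857/64
image of x^7: x^7 - (7/2)x^6 + (357/4)x^5 - (945/8)x^4 + (3955/16)x^3 - (5103/32)x^2 + (5999/64)x - 2187/128
the matrix is upper triangular; its diagonal is (1, 1, 1, 1, 1, 1, 1, 1)
for a triangular matrix the eigenvalues are the diagonal entries, with algebraic multiplicity their repetition count
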